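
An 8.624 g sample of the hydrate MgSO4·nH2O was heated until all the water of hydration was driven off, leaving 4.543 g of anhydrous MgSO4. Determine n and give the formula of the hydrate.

MgSO4·6H2O

Mass of water lost = 8.624 − 4.543 = 4.081 g → 4.081 / 18.02 = 0.2265 mol H2O
Molar mass of MgSO4 = 120.38 g/mol → mol MgSO4 = 4.543 / 120.38 = 0.03774
n = 0.2265 / 0.03774 = 6.00 ≈ 6 → MgSO4·6H2O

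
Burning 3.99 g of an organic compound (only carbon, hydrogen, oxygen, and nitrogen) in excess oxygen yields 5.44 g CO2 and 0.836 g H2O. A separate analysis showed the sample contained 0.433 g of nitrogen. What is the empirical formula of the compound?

mol C = 5.44 / 44.01 = 0.1236; mass C = 0.1236 × 12.01 = 1.485 g
mol H = 2 × (0.836 / 18.02) = 0.09279; mass H = 0.09279 × 1.008 = 0.09353 g
mol N = 0.433 / 14.01 = 0.03091
mass O = 3.99 − (2.011) = 1.979 g → mol O = 0.1237
Ratios (÷ 0.03091): C 3.999, H 3.002, N 1.000, O 4.002
Ratio ≈ 4:3:1:4, so the empirical formula is C4H3NO4

C4H3NO4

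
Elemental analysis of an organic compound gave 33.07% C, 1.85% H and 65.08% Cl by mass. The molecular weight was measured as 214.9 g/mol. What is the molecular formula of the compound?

C6H4Cl4

Assume 100 g: 33.07 g C, 1.85 g H, 65.08 g Cl.
Moles — C: 33.07 / 12.01 = 2.754 mol; H: 1.85 / 1.008 = 1.835 mol; Cl: 65.08 / 35.45 = 1.836 mol
Divide by the smallest (1.835 mol H): C 1.500, H 1.000, Cl 1.000
Scaling by 2: C 3.00, H 2.00, Cl 2.00 → C3H2Cl2
Empirical-formula mass = 108.95 g/mol
n = 214.9 / 108.95 = 1.97 ≈ 2
Molecular formula = (C3H2Cl2)×2 = C6H4Cl4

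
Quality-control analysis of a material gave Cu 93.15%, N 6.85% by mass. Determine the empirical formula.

Cu3N

Assume 100 g: 93.15 g Cu, 6.85 g N.
Moles — Cu: 93.15 / 63.55 = 1.466 mol; N: 6.85 / 14.01 = 0.4889 mol
Divide by the smallest (0.4889 mol N): Cu 2.998, N 1.000
Ratio ≈ 3:1, so the empirical formula is Cu3N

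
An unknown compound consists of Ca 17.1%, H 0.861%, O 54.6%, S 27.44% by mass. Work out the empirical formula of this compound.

CaH2O8S2

Assume 100 g: 17.1 g Ca, 0.861 g H, 54.6 g O, 27.44 g S.
Moles — Ca: 17.1 / 40.08 = 0.4266 mol; H: 0.861 / 1.008 = 0.8542 mol; O: 54.6 / 16.00 = 3.413 mol; S: 27.44 / 32.07 = 0.8556 mol
Divide by the smallest (0.4266 mol Ca): Ca 1.000, H 2.002, O 7.998, S 2.005
Ratio ≈ 1:2:8:2, so the empirical formula is CaH2O8S2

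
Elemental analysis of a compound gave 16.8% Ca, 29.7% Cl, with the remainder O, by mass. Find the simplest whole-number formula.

CaCl2O8

Assume 100 g: 16.8 g Ca, 29.7 g Cl, 53.5 g O.
n(Ca) = 16.8/40.08 = 0.4192, n(Cl) = 29.7/35.45 = 0.8378, n(O) = 53.5/16.00 = 3.344
Smallest is Ca at 0.4192 mol; normalising gives Ca 1.000, Cl 1.999, O 7.977
Ratio ≈ 1:2:8, so the empirical formula is CaCl2O8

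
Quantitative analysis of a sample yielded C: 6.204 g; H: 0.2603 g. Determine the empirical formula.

n(C) = 6.204/12.01 = 0.5166, n(H) = 0.2603/1.008 = 0.2582
Smallest is H at 0.2582 mol; normalising gives C 2.000, H 1.000
≈ 2:1 → C2H

C2H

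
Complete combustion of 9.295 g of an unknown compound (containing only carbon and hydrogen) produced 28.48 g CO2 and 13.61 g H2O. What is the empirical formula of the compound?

mol C = 28.48 / 44.01 = 0.6471; mass C = 0.6471 × 12.01 = 7.772 g
mol H = 2 × (13.61 / 18.02) = 1.511; mass H = 1.511 × 1.008 = 1.523 g
Divide by the smallest (0.6471 mol C): C 1.000, H 2.334
Scaling by 3: C 3.00, H 7.00 → C3H7

C3H7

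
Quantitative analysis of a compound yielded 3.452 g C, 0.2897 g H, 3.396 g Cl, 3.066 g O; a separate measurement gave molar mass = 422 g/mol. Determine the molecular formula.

Moles — C: 3.452 / 12.01 = 0.2874 mol; H: 0.2897 / 1.008 = 0.2874 mol; Cl: 3.396 / 35.45 = 0.0958 mol; O: 3.066 / 16.00 = 0.1916 mol
Smallest is Cl at 0.0958 mol; normalising gives C 3.000, H 3.000, Cl 1.000, O 2.000
Ratio ≈ 3:3:1:2, so the empirical formula is C3H3ClO2
Empirical-formula mass = 106.50 g/mol
n = 422 / 106.50 = 3.96 ≈ 4
Molecular formula = (C3H3ClO2)×4 = C12H12Cl4O8

C12H12Cl4O8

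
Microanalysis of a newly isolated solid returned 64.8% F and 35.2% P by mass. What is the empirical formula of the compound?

Assume 100 g: 64.8 g F, 35.2 g P.
n(F) = 64.8/19.00 = 3.411, n(P) = 35.2/30.97 = 1.137
Smallest is P at 1.137 mol; normalising gives F 3.001, P 1.000
≈ 3:1 → F3P

F3P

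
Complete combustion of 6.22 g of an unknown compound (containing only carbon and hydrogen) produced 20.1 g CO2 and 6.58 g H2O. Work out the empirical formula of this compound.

C5H8

mol C = 20.1 / 44.01 = 0.4567; mass C = 0.4567 × 12.01 = 5.485 g
mol H = 2 × (6.58 / 18.02) = 0.7303; mass H = 0.7303 × 1.008 = 0.7361 g
Divide by the smallest (0.4567 mol C): C 1.000, H 1.599
Scaling by 5: C 5.00, H 8.00 → C5H8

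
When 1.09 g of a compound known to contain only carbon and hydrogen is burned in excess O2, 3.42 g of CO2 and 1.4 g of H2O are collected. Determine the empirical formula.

mol C = 3.42 / 44.01 = 0.07771; mass C = 0.07771 × 12.01 = 0.9333 g
mol H = 2 × (1.4 / 18.02) = 0.1554; mass H = 0.1554 × 1.008 = 0.1566 g
Ratios (÷ 0.07771): C 1.000, H 2.000
→ CH2

CH2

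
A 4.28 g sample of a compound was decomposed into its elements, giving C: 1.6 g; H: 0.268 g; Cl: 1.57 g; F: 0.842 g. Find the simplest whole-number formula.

C3H6ClF

C: 1.6 g ÷ 12.01 g/mol = 0.1332 mol
H: 0.268 g ÷ 1.008 g/mol = 0.2659 mol
Cl: 1.57 g ÷ 35.45 g/mol = 0.04429 mol
F: 0.842 g ÷ 19.00 g/mol = 0.04432 mol
Divide by the smallest (0.04429 mol Cl): C 3.008, H 6.003, Cl 1.000, F 1.001
≈ 3:6:1:1 → C3H6ClF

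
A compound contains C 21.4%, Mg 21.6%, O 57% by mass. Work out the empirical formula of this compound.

C2MgO4

Assume 100 g: 21.4 g C, 21.6 g Mg, 57 g O.
C: 21.4 g ÷ 12.01 g/mol = 1.782 mol
Mg: 21.6 g ÷ 24.31 g/mol = 0.8885 mol
O: 57 g ÷ 16.00 g/mol = 3.562 mol
Divide by the smallest (0.8885 mol Mg): C 2.005, Mg 1.000, O 4.009
Ratio ≈ 2:1:4, so the empirical formula is C2MgO4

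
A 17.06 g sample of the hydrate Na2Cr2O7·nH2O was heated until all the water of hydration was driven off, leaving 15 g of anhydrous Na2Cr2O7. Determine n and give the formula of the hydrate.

Na2Cr2O7·2H2O

Mass of water lost = 17.06 − 15 = 2.06 g → 2.06 / 18.02 = 0.1143 mol H2O
Molar mass of Na2Cr2O7 = 261.98 g/mol → mol Na2Cr2O7 = 15 / 261.98 = 0.05726
n = 0.1143 / 0.05726 = 2.00 ≈ 2 → Na2Cr2O7·2H2O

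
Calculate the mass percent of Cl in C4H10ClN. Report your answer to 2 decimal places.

Molar mass = 4(12.01) + 10(1.008) + 1(35.45) + 1(14.01) = 107.580 g/mol
Mass of Cl per mole = 1 × 35.45 = 35.450 g
% Cl = 35.450 / 107.580 × 100 = 32.95%

32.95%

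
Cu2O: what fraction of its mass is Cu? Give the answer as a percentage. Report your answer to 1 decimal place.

88.8%

Molar mass = 2(63.55) + 1(16.00) = 143.100 g/mol
Mass of Cu per mole = 2 × 63.55 = 127.100 g
% Cu = 127.100 / 143.100 × 100 = 88.8%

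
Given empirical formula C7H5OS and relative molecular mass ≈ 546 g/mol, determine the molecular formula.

C28H20O4S4

Empirical-formula mass = 137.18 g/mol
n = 546 / 137.18 = 3.98 ≈ 4
Molecular formula = (C7H5OS)4 = C28H20O4S4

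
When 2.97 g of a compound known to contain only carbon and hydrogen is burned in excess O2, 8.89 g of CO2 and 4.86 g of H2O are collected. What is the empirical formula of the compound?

mol C = 8.89 / 44.01 = 0.2020; mass C = 0.2020 × 12.01 = 2.426 g
mol H = 2 × (4.86 / 18.02) = 0.5394; mass H = 0.5394 × 1.008 = 0.5437 g
Smallest is C at 0.202 mol; normalising gives C 1.000, H 2.670
×3: C 3.00, H 8.01 → C3H8

C3H8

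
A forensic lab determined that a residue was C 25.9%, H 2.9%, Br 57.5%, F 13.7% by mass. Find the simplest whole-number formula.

C3H4BrF

Assume 100 g: 25.9 g C, 2.9 g H, 57.5 g Br, 13.7 g F.
Moles — C: 25.9 / 12.01 = 2.157 mol; H: 2.9 / 1.008 = 2.877 mol; Br: 57.5 / 79.90 = 0.7196 mol; F: 13.7 / 19.00 = 0.7211 mol
Ratios (÷ 0.7196): C 2.997, H 3.998, Br 1.000, F 1.002
≈ 3:4:1:1 → C3H4BrF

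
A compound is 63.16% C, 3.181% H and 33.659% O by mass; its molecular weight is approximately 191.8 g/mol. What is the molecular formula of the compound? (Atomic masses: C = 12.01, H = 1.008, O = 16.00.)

Assume 100 g: 63.16 g C, 3.181 g H, 33.659 g O.
Moles — C: 63.16 / 12.01 = 5.259 mol; H: 3.181 / 1.008 = 3.156 mol; O: 33.659 / 16.00 = 2.104 mol
Smallest is O at 2.104 mol; normalising gives C 2.500, H 1.500, O 1.000
Multiply by 2: C 5.00, H 3.00, O 2.00 → C5H3O2
Empirical-formula mass = 95.07 g/mol
n = 191.8 / 95.07 = 2.02 ≈ 2
Molecular formula = (C5H3O2)×2 = C10H6O4

C10H6O4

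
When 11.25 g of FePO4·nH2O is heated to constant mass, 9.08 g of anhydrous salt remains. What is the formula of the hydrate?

FePO4·2H2O

Mass of water lost = 11.25 − 9.08 = 2.17 g → 2.17 / 18.02 = 0.1204 mol H2O
Molar mass of FePO4 = 150.82 g/mol → mol FePO4 = 9.08 / 150.82 = 0.0602
n = 0.1204 / 0.0602 = 2.00 ≈ 2 → FePO4·2H2O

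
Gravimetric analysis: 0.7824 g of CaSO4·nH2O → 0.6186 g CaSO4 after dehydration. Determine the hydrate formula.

Mass of water lost = 0.7824 − 0.6186 = 0.1638 g → 0.1638 / 18.02 = 0.00909 mol H2O
Molar mass of CaSO4 = 136.15 g/mol → mol CaSO4 = 0.6186 / 136.15 = 0.004544
n = 0.00909 / 0.004544 = 2.00 ≈ 2 → CaSO4·2H2O

CaSO4·2H2O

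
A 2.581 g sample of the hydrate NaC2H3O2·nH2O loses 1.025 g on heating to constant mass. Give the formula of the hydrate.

NaC2H3O2·3H2O

Mass of anhydrous NaC2H3O2 = 2.581 − 1.025 = 1.556 g
mol H2O = 1.025 / 18.02 = 0.05688
Molar mass of NaC2H3O2 = 82.03 g/mol → mol NaC2H3O2 = 1.556 / 82.03 = 0.01897
n = 0.05688 / 0.01897 = 3.00 ≈ 3 → NaC2H3O2·3H2O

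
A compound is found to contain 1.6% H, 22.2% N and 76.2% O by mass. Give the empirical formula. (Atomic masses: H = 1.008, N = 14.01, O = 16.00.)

HNO3

Assume 100 g: 1.6 g H, 22.2 g N, 76.2 g O.
Moles — H: 1.6 / 1.008 = 1.587 mol; N: 22.2 / 14.01 = 1.585 mol; O: 76.2 / 16.00 = 4.763 mol
Smallest is N at 1.585 mol; normalising gives H 1.002, N 1.000, O 3.006
Ratio ≈ 1:1:3, so the empirical formula is HNO3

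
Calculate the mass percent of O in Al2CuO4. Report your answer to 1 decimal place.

35.3%

Molar mass = 2(26.98) + 1(63.55) + 4(16.00) = 181.510 g/mol
Mass of O per mole = 4 × 16.00 = 64.000 g
% O = 64.000 / 181.510 × 100 = 35.3%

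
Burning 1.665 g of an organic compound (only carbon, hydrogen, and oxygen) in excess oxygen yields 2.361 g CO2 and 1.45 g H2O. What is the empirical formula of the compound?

mol C = 2.361 / 44.01 = 0.05365; mass C = 0.05365 × 12.01 = 0.6443 g
mol H = 2 × (1.45 / 18.02) = 0.1609; mass H = 0.1609 × 1.008 = 0.1622 g
mass O = 1.665 − (0.8065) = 0.8585 g → mol O = 0.05366
Divide by the smallest (0.05365 mol C): C 1.000, H 3.000, O 1.000
≈ 1:3:1 → CH3O

CH3O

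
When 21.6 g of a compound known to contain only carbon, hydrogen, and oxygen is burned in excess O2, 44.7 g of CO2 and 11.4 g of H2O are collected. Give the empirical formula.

C4H5O2

mol C = 44.7 / 44.01 = 1.016; mass C = 1.016 × 12.01 = 12.20 g
mol H = 2 × (11.4 / 18.02) = 1.265; mass H = 1.265 × 1.008 = 1.275 g
mass O = 21.6 − (13.47) = 8.126 g → mol O = 0.5079
Ratios (÷ 0.5079): C 2.000, H 2.491, O 1.000
×2: C 4.00, H 4.98, O 2.00 → C4H5O2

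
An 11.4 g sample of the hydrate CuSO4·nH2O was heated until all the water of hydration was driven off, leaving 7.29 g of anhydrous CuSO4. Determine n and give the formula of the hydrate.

Mass of water lost = 11.4 − 7.29 = 4.11 g → 4.11 / 18.02 = 0.2281 mol H2O
Molar mass of CuSO4 = 159.62 g/mol → mol CuSO4 = 7.29 / 159.62 = 0.04567
n = 0.2281 / 0.04567 = 4.99 ≈ 5 → CuSO4·5H2O

CuSO4·5H2O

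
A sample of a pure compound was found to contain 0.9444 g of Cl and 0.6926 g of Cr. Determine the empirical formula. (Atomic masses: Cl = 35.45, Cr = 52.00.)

Cl: 0.9444 g ÷ 35.45 g/mol = 0.02664 mol
Cr: 0.6926 g ÷ 52.00 g/mol = 0.01332 mol
Divide by the smallest (0.01332 mol Cr): Cl 2.000, Cr 1.000
≈ 2:1 → Cl2Cr

Cl2Cr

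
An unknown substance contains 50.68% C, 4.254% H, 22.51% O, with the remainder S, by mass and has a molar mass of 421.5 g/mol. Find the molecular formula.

C18H18O6S3

Assume 100 g: 50.68 g C, 4.254 g H, 22.51 g O, 22.556 g S.
Moles — C: 50.68 / 12.01 = 4.22 mol; H: 4.254 / 1.008 = 4.22 mol; O: 22.51 / 16.00 = 1.407 mol; S: 22.556 / 32.07 = 0.7033 mol
Divide by the smallest (0.7033 mol S): C 6.000, H 6.000, O 2.000, S 1.000
Ratio ≈ 6:6:2:1, so the empirical formula is C6H6O2S
Empirical-formula mass = 142.18 g/mol
n = 421.5 / 142.18 = 2.96 ≈ 3
Molecular formula = (C6H6O2S)×3 = C18H18O6S3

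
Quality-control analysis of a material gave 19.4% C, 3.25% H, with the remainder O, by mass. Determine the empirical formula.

Assume 100 g: 19.4 g C, 3.25 g H, 77.35 g O.
n(C) = 19.4/12.01 = 1.615, n(H) = 3.25/1.008 = 3.224, n(O) = 77.35/16.00 = 4.834
Ratios (÷ 1.615): C 1.000, H 1.996, O 2.993
≈ 1:2:3 → CH2O3

CH2O3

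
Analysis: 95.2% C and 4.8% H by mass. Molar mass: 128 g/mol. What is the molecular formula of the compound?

Assume 100 g: 95.2 g C, 4.8 g H.
Moles — C: 95.2 / 12.01 = 7.927 mol; H: 4.8 / 1.008 = 4.762 mol
Smallest is H at 4.762 mol; normalising gives C 1.665, H 1.000
Multiply by 3: C 4.99, H 3.00 → C5H3
Empirical-formula mass = 63.07 g/mol
n = 128 / 63.07 = 2.03 ≈ 2
Molecular formula = (C5H3)×2 = C10H6

C10H6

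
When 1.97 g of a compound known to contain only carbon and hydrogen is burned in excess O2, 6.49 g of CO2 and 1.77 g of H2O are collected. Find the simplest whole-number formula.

mol C = 6.49 / 44.01 = 0.1475; mass C = 0.1475 × 12.01 = 1.771 g
mol H = 2 × (1.77 / 18.02) = 0.1964; mass H = 0.1964 × 1.008 = 0.1980 g
Smallest is C at 0.1475 mol; normalising gives C 1.000, H 1.332
Scaling by 3: C 3.00, H 4.00 → C3H4

C3H4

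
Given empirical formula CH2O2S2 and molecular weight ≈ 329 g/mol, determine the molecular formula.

C3H6O6S6

Empirical-formula mass = 110.17 g/mol
n = 329 / 110.17 = 2.99 ≈ 3
Molecular formula = (CH2O2S2)3 = C3H6O6S6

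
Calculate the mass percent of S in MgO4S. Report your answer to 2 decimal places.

26.64%

Molar mass = 1(24.31) + 4(16.00) + 1(32.07) = 120.380 g/mol
Mass of S per mole = 1 × 32.07 = 32.070 g
% S = 32.070 / 120.380 × 100 = 26.64%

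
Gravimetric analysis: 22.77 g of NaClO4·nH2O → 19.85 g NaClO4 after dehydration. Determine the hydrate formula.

NaClO4·H2O

Mass of water lost = 22.77 − 19.85 = 2.92 g → 2.92 / 18.02 = 0.162 mol H2O
Molar mass of NaClO4 = 122.44 g/mol → mol NaClO4 = 19.85 / 122.44 = 0.1621
n = 0.162 / 0.1621 = 1.00 ≈ 1 → NaClO4·H2O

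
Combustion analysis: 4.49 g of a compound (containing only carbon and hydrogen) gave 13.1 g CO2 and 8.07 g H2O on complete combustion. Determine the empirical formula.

CH3

mol C = 13.1 / 44.01 = 0.2977; mass C = 0.2977 × 12.01 = 3.575 g
mol H = 2 × (8.07 / 18.02) = 0.8957; mass H = 0.8957 × 1.008 = 0.9028 g
Ratios (÷ 0.2977): C 1.000, H 3.009
→ CH3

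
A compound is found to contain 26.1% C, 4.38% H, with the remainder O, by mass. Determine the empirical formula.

CH2O2

Assume 100 g: 26.1 g C, 4.38 g H, 69.52 g O.
Moles — C: 26.1 / 12.01 = 2.173 mol; H: 4.38 / 1.008 = 4.345 mol; O: 69.52 / 16.00 = 4.345 mol
Divide by the smallest (2.173 mol C): C 1.000, H 1.999, O 1.999
→ CH2O2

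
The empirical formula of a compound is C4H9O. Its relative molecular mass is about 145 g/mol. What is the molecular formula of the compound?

C8H18O2

Empirical-formula mass = 73.11 g/mol
n = 145 / 73.11 = 1.98 ≈ 2
Molecular formula = (C4H9O)2 = C8H18O2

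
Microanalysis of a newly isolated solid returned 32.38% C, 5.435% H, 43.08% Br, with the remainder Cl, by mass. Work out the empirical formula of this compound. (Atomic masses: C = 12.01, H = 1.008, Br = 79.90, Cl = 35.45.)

C5H10BrCl

Assume 100 g: 32.38 g C, 5.435 g H, 43.08 g Br, 19.105 g Cl.
Moles — C: 32.38 / 12.01 = 2.696 mol; H: 5.435 / 1.008 = 5.392 mol; Br: 43.08 / 79.90 = 0.5392 mol; Cl: 19.105 / 35.45 = 0.5389 mol
Ratios (÷ 0.5389): C 5.003, H 10.005, Br 1.000, Cl 1.000
Ratio ≈ 5:10:1:1, so the empirical formula is C5H10BrCl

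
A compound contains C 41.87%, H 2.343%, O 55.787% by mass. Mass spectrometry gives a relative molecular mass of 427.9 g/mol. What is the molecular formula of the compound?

Assume 100 g: 41.87 g C, 2.343 g H, 55.787 g O.
Moles — C: 41.87 / 12.01 = 3.486 mol; H: 2.343 / 1.008 = 2.324 mol; O: 55.787 / 16.00 = 3.487 mol
Ratios (÷ 2.324): C 1.500, H 1.000, O 1.500
Multiply by 2: C 3.00, H 2.00, O 3.00 → C3H2O3
Empirical-formula mass = 86.05 g/mol
n = 427.9 / 86.05 = 4.97 ≈ 5
Molecular formula = (C3H2O3)×5 = C15H10O15

C15H10O15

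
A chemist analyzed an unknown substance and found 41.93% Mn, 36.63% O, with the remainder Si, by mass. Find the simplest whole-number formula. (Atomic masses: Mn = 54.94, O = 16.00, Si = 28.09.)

Assume 100 g: 41.93 g Mn, 36.63 g O, 21.44 g Si.
n(Mn) = 41.93/54.94 = 0.7632, n(O) = 36.63/16.00 = 2.289, n(Si) = 21.44/28.09 = 0.7633
Smallest is Mn at 0.7632 mol; normalising gives Mn 1.000, O 3.000, Si 1.000
≈ 1:3:1 → MnO3Si

MnO3Si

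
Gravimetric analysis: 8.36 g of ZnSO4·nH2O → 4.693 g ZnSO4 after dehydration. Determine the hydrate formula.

ZnSO4·7H2O

Mass of water lost = 8.36 − 4.693 = 3.667 g → 3.667 / 18.02 = 0.2035 mol H2O
Molar mass of ZnSO4 = 161.45 g/mol → mol ZnSO4 = 4.693 / 161.45 = 0.02907
n = 0.2035 / 0.02907 = 7.00 ≈ 7 → ZnSO4·7H2O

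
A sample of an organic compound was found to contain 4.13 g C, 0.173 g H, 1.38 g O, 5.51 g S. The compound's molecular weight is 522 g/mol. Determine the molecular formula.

C: 4.13 g ÷ 12.01 g/mol = 0.3439 mol
H: 0.173 g ÷ 1.008 g/mol = 0.1716 mol
O: 1.38 g ÷ 16.00 g/mol = 0.08625 mol
S: 5.51 g ÷ 32.07 g/mol = 0.1718 mol
Ratios (÷ 0.08625): C 3.987, H 1.990, O 1.000, S 1.992
≈ 4:2:1:2 → C4H2OS2
Empirical-formula mass = 130.20 g/mol
n = 522 / 130.20 = 4.01 ≈ 4
Molecular formula = (C4H2OS2)×4 = C16H8O4S8

C16H8O4S8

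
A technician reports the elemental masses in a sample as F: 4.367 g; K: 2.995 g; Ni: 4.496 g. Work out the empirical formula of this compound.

n(F) = 4.367/19.00 = 0.2298, n(K) = 2.995/39.10 = 0.0766, n(Ni) = 4.496/58.69 = 0.07661
Ratios (÷ 0.0766): F 3.001, K 1.000, Ni 1.000
Ratio ≈ 3:1:1, so the empirical formula is F3KNi

F3KNi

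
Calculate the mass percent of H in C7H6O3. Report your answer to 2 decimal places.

4.38%

Molar mass = 7(12.01) + 6(1.008) + 3(16.00) = 138.118 g/mol
Mass of H per mole = 6 × 1.008 = 6.048 g
% H = 6.048 / 138.118 × 100 = 4.38%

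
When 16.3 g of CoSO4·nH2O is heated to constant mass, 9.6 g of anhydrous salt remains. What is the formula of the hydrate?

Mass of water lost = 16.3 − 9.6 = 6.7 g → 6.7 / 18.02 = 0.3718 mol H2O
Molar mass of CoSO4 = 155.00 g/mol → mol CoSO4 = 9.6 / 155.00 = 0.06194
n = 0.3718 / 0.06194 = 6.00 ≈ 6 → CoSO4·6H2O

CoSO4·6H2O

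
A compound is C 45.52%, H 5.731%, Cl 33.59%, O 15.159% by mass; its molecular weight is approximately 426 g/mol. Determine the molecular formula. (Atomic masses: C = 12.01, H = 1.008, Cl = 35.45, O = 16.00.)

Assume 100 g: 45.52 g C, 5.731 g H, 33.59 g Cl, 15.159 g O.
n(C) = 45.52/12.01 = 3.79, n(H) = 5.731/1.008 = 5.686, n(Cl) = 33.59/35.45 = 0.9475, n(O) = 15.159/16.00 = 0.9474
Divide by the smallest (0.9474 mol O): C 4.000, H 6.001, Cl 1.000, O 1.000
≈ 4:6:1:1 → C4H6ClO
Empirical-formula mass = 105.54 g/mol
n = 426 / 105.54 = 4.04 ≈ 4
Molecular formula = (C4H6ClO)×4 = C16H24Cl4O4

C16H24Cl4O4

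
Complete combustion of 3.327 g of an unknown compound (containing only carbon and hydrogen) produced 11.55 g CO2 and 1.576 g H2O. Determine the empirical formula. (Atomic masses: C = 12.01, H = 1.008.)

mol C = 11.55 / 44.01 = 0.2624; mass C = 0.2624 × 12.01 = 3.152 g
mol H = 2 × (1.576 / 18.02) = 0.1749; mass H = 0.1749 × 1.008 = 0.1763 g
Ratios (÷ 0.1749): C 1.500, H 1.000
Multiply by 2: C 3.00, H 2.00 → C3H2

C3H2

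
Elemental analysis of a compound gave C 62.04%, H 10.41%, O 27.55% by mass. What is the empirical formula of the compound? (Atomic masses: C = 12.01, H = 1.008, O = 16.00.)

Assume 100 g: 62.04 g C, 10.41 g H, 27.55 g O.
n(C) = 62.04/12.01 = 5.166, n(H) = 10.41/1.008 = 10.33, n(O) = 27.55/16.00 = 1.722
Smallest is O at 1.722 mol; normalising gives C 3.000, H 5.998, O 1.000
≈ 3:6:1 → C3H6O

C3H6O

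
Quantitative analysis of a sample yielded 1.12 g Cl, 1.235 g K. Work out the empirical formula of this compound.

ClK

Cl: 1.12 g ÷ 35.45 g/mol = 0.03159 mol
K: 1.235 g ÷ 39.10 g/mol = 0.03159 mol
Smallest is K at 0.03159 mol; normalising gives Cl 1.000, K 1.000
Ratio ≈ 1:1, so the empirical formula is ClK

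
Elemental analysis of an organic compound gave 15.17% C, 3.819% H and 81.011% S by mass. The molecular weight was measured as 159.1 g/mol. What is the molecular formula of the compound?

C2H6S4

Assume 100 g: 15.17 g C, 3.819 g H, 81.011 g S.
Moles — C: 15.17 / 12.01 = 1.263 mol; H: 3.819 / 1.008 = 3.789 mol; S: 81.011 / 32.07 = 2.526 mol
Smallest is C at 1.263 mol; normalising gives C 1.000, H 2.999, S 2.000
≈ 1:3:2 → CH3S2
Empirical-formula mass = 79.17 g/mol
n = 159.1 / 79.17 = 2.01 ≈ 2
Molecular formula = (CH3S2)×2 = C2H6S4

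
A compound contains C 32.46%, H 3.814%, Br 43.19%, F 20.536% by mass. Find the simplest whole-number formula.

Assume 100 g: 32.46 g C, 3.814 g H, 43.19 g Br, 20.536 g F.
n(C) = 32.46/12.01 = 2.703, n(H) = 3.814/1.008 = 3.784, n(Br) = 43.19/79.90 = 0.5406, n(F) = 20.536/19.00 = 1.081
Ratios (÷ 0.5406): C 5.000, H 7.000, Br 1.000, F 2.000
→ C5H7BrF2

C5H7BrF2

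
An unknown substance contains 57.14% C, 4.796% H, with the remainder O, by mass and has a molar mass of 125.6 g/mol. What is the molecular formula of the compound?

C6H6O3

Assume 100 g: 57.14 g C, 4.796 g H, 38.064 g O.
n(C) = 57.14/12.01 = 4.758, n(H) = 4.796/1.008 = 4.758, n(O) = 38.064/16.00 = 2.379
Ratios (÷ 2.379): C 2.000, H 2.000, O 1.000
→ C2H2O
Empirical-formula mass = 42.04 g/mol
n = 125.6 / 42.04 = 2.99 ≈ 3
Molecular formula = (C2H2O)×3 = C6H6O3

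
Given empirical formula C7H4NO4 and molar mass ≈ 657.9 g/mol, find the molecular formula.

C28H16N4O16

Empirical-formula mass = 166.11 g/mol
n = 657.9 / 166.11 = 3.96 ≈ 4
Molecular formula = (C7H4NO4)4 = C28H16N4O16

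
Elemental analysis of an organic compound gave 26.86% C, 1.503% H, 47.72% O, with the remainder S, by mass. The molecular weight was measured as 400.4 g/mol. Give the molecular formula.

Assume 100 g: 26.86 g C, 1.503 g H, 47.72 g O, 23.917 g S.
C: 26.86 g ÷ 12.01 g/mol = 2.236 mol
H: 1.503 g ÷ 1.008 g/mol = 1.491 mol
O: 47.72 g ÷ 16.00 g/mol = 2.982 mol
S: 23.917 g ÷ 32.07 g/mol = 0.7458 mol
Smallest is S at 0.7458 mol; normalising gives C 2.999, H 1.999, O 3.999, S 1.000
→ C3H2O4S
Empirical-formula mass = 134.12 g/mol
n = 400.4 / 134.12 = 2.99 ≈ 3
Molecular formula = (C3H2O4S)×3 = C9H6O12S3

C9H6O12S3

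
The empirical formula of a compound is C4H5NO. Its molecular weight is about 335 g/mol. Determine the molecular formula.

Empirical-formula mass = 83.09 g/mol
n = 335 / 83.09 = 4.03 ≈ 4
Molecular formula = (C4H5NO)4 = C16H20N4O4

C16H20N4O4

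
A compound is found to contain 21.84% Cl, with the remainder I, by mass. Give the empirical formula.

ClI

Assume 100 g: 21.84 g Cl, 78.16 g I.
n(Cl) = 21.84/35.45 = 0.6161, n(I) = 78.16/126.90 = 0.6159
Smallest is I at 0.6159 mol; normalising gives Cl 1.000, I 1.000
≈ 1:1 → ClI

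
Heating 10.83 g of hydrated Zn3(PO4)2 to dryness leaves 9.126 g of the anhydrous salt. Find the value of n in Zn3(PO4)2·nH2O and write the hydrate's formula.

Zn3(PO4)2·4H2O

Mass of water lost = 10.83 − 9.126 = 1.704 g → 1.704 / 18.02 = 0.09456 mol H2O
Molar mass of Zn3(PO4)2 = 386.08 g/mol → mol Zn3(PO4)2 = 9.126 / 386.08 = 0.02364
n = 0.09456 / 0.02364 = 4.00 ≈ 4 → Zn3(PO4)2·4H2O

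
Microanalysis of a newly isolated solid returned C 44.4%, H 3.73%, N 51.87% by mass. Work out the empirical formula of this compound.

CHN

Assume 100 g: 44.4 g C, 3.73 g H, 51.87 g N.
n(C) = 44.4/12.01 = 3.697, n(H) = 3.73/1.008 = 3.7, n(N) = 51.87/14.01 = 3.702
Ratios (÷ 3.697): C 1.000, H 1.001, N 1.001
→ CHN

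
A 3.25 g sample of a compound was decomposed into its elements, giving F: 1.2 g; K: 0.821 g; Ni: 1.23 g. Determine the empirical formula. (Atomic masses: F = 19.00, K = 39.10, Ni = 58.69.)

F3KNi

Moles — F: 1.2 / 19.00 = 0.06316 mol; K: 0.821 / 39.10 = 0.021 mol; Ni: 1.23 / 58.69 = 0.02096 mol
Divide by the smallest (0.02096 mol Ni): F 3.014, K 1.002, Ni 1.000
≈ 3:1:1 → F3KNi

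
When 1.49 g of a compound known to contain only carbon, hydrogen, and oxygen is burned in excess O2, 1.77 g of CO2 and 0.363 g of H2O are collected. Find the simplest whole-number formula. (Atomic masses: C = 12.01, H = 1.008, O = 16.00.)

C2H2O3

mol C = 1.77 / 44.01 = 0.04022; mass C = 0.04022 × 12.01 = 0.4830 g
mol H = 2 × (0.363 / 18.02) = 0.04029; mass H = 0.04029 × 1.008 = 0.04061 g
mass O = 1.49 − (0.5236) = 0.9664 g → mol O = 0.06040
Divide by the smallest (0.04022 mol C): C 1.000, H 1.002, O 1.502
Scaling by 2: C 2.00, H 2.00, O 3.00 → C2H2O3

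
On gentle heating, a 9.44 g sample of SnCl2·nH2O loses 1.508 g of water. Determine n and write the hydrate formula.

Mass of anhydrous SnCl2 = 9.44 − 1.508 = 7.932 g
mol H2O = 1.508 / 18.02 = 0.08368
Molar mass of SnCl2 = 189.61 g/mol → mol SnCl2 = 7.932 / 189.61 = 0.04183
n = 0.08368 / 0.04183 = 2.00 ≈ 2 → SnCl2·2H2O

SnCl2·2H2O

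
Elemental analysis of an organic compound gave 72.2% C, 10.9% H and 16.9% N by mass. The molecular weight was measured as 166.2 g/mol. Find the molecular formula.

Assume 100 g: 72.2 g C, 10.9 g H, 16.9 g N.
C: 72.2 g ÷ 12.01 g/mol = 6.012 mol
H: 10.9 g ÷ 1.008 g/mol = 10.81 mol
N: 16.9 g ÷ 14.01 g/mol = 1.206 mol
Smallest is N at 1.206 mol; normalising gives C 4.984, H 8.964, N 1.000
→ C5H9N
Empirical-formula mass = 83.13 g/mol
n = 166.2 / 83.13 = 2.00 ≈ 2
Molecular formula = (C5H9N)×2 = C10H18N2

C10H18N2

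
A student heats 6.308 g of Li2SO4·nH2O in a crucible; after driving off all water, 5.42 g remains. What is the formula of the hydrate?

Li2SO4·H2O

Mass of water lost = 6.308 − 5.42 = 0.888 g → 0.888 / 18.02 = 0.04928 mol H2O
Molar mass of Li2SO4 = 109.95 g/mol → mol Li2SO4 = 5.42 / 109.95 = 0.0493
n = 0.04928 / 0.0493 = 1.00 ≈ 1 → Li2SO4·H2O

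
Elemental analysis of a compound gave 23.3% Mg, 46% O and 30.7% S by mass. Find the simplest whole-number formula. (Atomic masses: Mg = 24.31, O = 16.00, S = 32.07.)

Assume 100 g: 23.3 g Mg, 46 g O, 30.7 g S.
Moles — Mg: 23.3 / 24.31 = 0.9585 mol; O: 46 / 16.00 = 2.875 mol; S: 30.7 / 32.07 = 0.9573 mol
Ratios (÷ 0.9573): Mg 1.001, O 3.003, S 1.000
Ratio ≈ 1:3:1, so the empirical formula is MgO3S

MgO3S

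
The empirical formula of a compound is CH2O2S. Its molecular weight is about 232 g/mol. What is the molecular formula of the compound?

C3H6O6S3

Empirical-formula mass = 78.10 g/mol
n = 232 / 78.10 = 2.97 ≈ 3
Molecular formula = (CH2O2S)3 = C3H6O6S3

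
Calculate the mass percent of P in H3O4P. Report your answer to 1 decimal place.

Molar mass = 3(1.008) + 4(16.00) + 1(30.97) = 97.994 g/mol
Mass of P per mole = 1 × 30.97 = 30.970 g
% P = 30.970 / 97.994 × 100 = 31.6%

31.6%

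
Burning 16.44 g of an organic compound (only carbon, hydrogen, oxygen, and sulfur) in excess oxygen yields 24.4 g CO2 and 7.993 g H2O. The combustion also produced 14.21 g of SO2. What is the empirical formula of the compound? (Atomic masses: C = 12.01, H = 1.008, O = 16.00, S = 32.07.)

mol C = 24.4 / 44.01 = 0.5544; mass C = 0.5544 × 12.01 = 6.659 g
mol H = 2 × (7.993 / 18.02) = 0.8871; mass H = 0.8871 × 1.008 = 0.8942 g
mol S = 14.21 / 64.07 = 0.2218; mass S = 7.113 g
mass O = 16.44 − (14.67) = 1.774 g → mol O = 0.1109
Smallest is O at 0.1109 mol; normalising gives C 4.999, H 7.999, O 1.000, S 2.000
→ C5H8OS2

C5H8OS2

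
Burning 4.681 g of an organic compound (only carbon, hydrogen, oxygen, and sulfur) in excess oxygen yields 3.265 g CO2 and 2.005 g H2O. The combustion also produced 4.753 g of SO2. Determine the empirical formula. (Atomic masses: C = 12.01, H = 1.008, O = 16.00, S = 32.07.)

mol C = 3.265 / 44.01 = 0.07419; mass C = 0.07419 × 12.01 = 0.8910 g
mol H = 2 × (2.005 / 18.02) = 0.2225; mass H = 0.2225 × 1.008 = 0.2243 g
mol S = 4.753 / 64.07 = 0.07418; mass S = 2.379 g
mass O = 4.681 − (3.494) = 1.187 g → mol O = 0.07416
Divide by the smallest (0.07416 mol O): C 1.000, H 3.001, O 1.000, S 1.000
≈ 1:3:1:1 → CH3OS

CH3OS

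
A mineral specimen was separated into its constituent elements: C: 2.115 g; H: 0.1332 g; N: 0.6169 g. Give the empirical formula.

C: 2.115 g ÷ 12.01 g/mol = 0.1761 mol
H: 0.1332 g ÷ 1.008 g/mol = 0.1321 mol
N: 0.6169 g ÷ 14.01 g/mol = 0.04403 mol
Smallest is N at 0.04403 mol; normalising gives C 3.999, H 3.001, N 1.000
→ C4H3N

C4H3N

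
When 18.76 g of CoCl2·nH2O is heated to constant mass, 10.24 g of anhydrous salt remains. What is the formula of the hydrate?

Mass of water lost = 18.76 − 10.24 = 8.52 g → 8.52 / 18.02 = 0.4728 mol H2O
Molar mass of CoCl2 = 129.83 g/mol → mol CoCl2 = 10.24 / 129.83 = 0.07887
n = 0.4728 / 0.07887 = 5.99 ≈ 6 → CoCl2·6H2O

CoCl2·6H2O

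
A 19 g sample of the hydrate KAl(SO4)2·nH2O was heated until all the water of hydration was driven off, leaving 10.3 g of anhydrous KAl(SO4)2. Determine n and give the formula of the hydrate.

KAl(SO4)2·12H2O

Mass of water lost = 19 − 10.3 = 8.7 g → 8.7 / 18.02 = 0.4828 mol H2O
Molar mass of KAl(SO4)2 = 258.22 g/mol → mol KAl(SO4)2 = 10.3 / 258.22 = 0.03989
n = 0.4828 / 0.03989 = 12.10 ≈ 12 → KAl(SO4)2·12H2O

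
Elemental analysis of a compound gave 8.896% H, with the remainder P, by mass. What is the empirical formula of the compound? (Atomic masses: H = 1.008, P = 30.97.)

Assume 100 g: 8.896 g H, 91.104 g P.
Moles — H: 8.896 / 1.008 = 8.825 mol; P: 91.104 / 30.97 = 2.942 mol
Smallest is P at 2.942 mol; normalising gives H 3.000, P 1.000
≈ 3:1 → H3P

H3P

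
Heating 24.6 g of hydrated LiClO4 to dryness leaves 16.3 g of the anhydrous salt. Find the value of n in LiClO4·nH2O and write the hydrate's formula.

Mass of water lost = 24.6 − 16.3 = 8.3 g → 8.3 / 18.02 = 0.4606 mol H2O
Molar mass of LiClO4 = 106.39 g/mol → mol LiClO4 = 16.3 / 106.39 = 0.1532
n = 0.4606 / 0.1532 = 3.01 ≈ 3 → LiClO4·3H2O

LiClO4·3H2O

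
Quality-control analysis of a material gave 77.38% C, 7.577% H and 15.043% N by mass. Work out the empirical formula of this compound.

C6H7N

Assume 100 g: 77.38 g C, 7.577 g H, 15.043 g N.
n(C) = 77.38/12.01 = 6.443, n(H) = 7.577/1.008 = 7.517, n(N) = 15.043/14.01 = 1.074
Smallest is N at 1.074 mol; normalising gives C 6.001, H 7.001, N 1.000
≈ 6:7:1 → C6H7N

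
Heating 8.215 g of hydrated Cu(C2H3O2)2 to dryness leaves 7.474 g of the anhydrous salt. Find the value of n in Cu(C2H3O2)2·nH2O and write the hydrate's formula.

Cu(C2H3O2)2·H2O

Mass of water lost = 8.215 − 7.474 = 0.741 g → 0.741 / 18.02 = 0.04112 mol H2O
Molar mass of Cu(C2H3O2)2 = 181.64 g/mol → mol Cu(C2H3O2)2 = 7.474 / 181.64 = 0.04115
n = 0.04112 / 0.04115 = 1.00 ≈ 1 → Cu(C2H3O2)2·H2O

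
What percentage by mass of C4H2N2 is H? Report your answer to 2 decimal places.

2.58%

Molar mass = 4(12.01) + 2(1.008) + 2(14.01) = 78.076 g/mol
Mass of H per mole = 2 × 1.008 = 2.016 g
% H = 2.016 / 78.076 × 100 = 2.58%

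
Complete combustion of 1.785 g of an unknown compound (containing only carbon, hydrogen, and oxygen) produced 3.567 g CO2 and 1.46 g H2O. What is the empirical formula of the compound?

mol C = 3.567 / 44.01 = 0.08105; mass C = 0.08105 × 12.01 = 0.9734 g
mol H = 2 × (1.46 / 18.02) = 0.1620; mass H = 0.1620 × 1.008 = 0.1633 g
mass O = 1.785 − (1.137) = 0.6483 g → mol O = 0.04052
Divide by the smallest (0.04052 mol O): C 2.000, H 3.999, O 1.000
→ C2H4O

C2H4O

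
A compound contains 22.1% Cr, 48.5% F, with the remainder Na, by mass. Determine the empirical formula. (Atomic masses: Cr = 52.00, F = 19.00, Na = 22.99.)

CrF6Na3

Assume 100 g: 22.1 g Cr, 48.5 g F, 29.4 g Na.
Moles — Cr: 22.1 / 52.00 = 0.425 mol; F: 48.5 / 19.00 = 2.553 mol; Na: 29.4 / 22.99 = 1.279 mol
Ratios (÷ 0.425): Cr 1.000, F 6.006, Na 3.009
Ratio ≈ 1:6:3, so the empirical formula is CrF6Na3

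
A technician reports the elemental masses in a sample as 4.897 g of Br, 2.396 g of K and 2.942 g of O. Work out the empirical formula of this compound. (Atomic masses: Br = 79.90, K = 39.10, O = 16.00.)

BrKO3

n(Br) = 4.897/79.90 = 0.06129, n(K) = 2.396/39.10 = 0.06128, n(O) = 2.942/16.00 = 0.1839
Ratios (÷ 0.06128): Br 1.000, K 1.000, O 3.001
Ratio ≈ 1:1:3, so the empirical formula is BrKO3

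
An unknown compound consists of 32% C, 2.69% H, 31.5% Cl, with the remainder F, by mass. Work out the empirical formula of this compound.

Assume 100 g: 32 g C, 2.69 g H, 31.5 g Cl, 33.81 g F.
Moles — C: 32 / 12.01 = 2.664 mol; H: 2.69 / 1.008 = 2.669 mol; Cl: 31.5 / 35.45 = 0.8886 mol; F: 33.81 / 19.00 = 1.779 mol
Ratios (÷ 0.8886): C 2.999, H 3.003, Cl 1.000, F 2.003
≈ 3:3:1:2 → C3H3ClF2

C3H3ClF2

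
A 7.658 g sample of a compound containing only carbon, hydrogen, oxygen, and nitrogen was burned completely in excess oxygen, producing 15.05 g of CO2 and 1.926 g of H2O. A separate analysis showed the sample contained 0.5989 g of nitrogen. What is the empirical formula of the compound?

C8H5NO4

mol C = 15.05 / 44.01 = 0.3420; mass C = 0.3420 × 12.01 = 4.107 g
mol H = 2 × (1.926 / 18.02) = 0.2138; mass H = 0.2138 × 1.008 = 0.2155 g
mol N = 0.5989 / 14.01 = 0.04275
mass O = 7.658 − (4.921) = 2.737 g → mol O = 0.1710
Ratios (÷ 0.04275): C 8.000, H 5.001, N 1.000, O 4.001
≈ 8:5:1:4 → C8H5NO4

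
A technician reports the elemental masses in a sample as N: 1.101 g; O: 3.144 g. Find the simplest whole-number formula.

n(N) = 1.101/14.01 = 0.07859, n(O) = 3.144/16.00 = 0.1965
Smallest is N at 0.07859 mol; normalising gives N 1.000, O 2.500
Multiply by 2: N 2.00, O 5.00 → N2O5

N2O5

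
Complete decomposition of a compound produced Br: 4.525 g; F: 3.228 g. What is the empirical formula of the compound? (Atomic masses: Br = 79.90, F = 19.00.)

n(Br) = 4.525/79.90 = 0.05663, n(F) = 3.228/19.00 = 0.1699
Ratios (÷ 0.05663): Br 1.000, F 3.000
≈ 1:3 → BrF3

BrF3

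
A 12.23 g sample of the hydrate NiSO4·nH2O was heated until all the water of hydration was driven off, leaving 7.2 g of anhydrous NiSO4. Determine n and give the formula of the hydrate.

NiSO4·6H2O

Mass of water lost = 12.23 − 7.2 = 5.03 g → 5.03 / 18.02 = 0.2791 mol H2O
Molar mass of NiSO4 = 154.76 g/mol → mol NiSO4 = 7.2 / 154.76 = 0.04652
n = 0.2791 / 0.04652 = 6.00 ≈ 6 → NiSO4·6H2O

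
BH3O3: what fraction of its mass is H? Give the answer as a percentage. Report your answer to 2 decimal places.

Molar mass = 1(10.81) + 3(1.008) + 3(16.00) = 61.834 g/mol
Mass of H per mole = 3 × 1.008 = 3.024 g
% H = 3.024 / 61.834 × 100 = 4.89%

4.89%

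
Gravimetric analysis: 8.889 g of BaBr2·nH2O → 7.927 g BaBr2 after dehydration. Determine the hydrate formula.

BaBr2·2H2O

Mass of water lost = 8.889 − 7.927 = 0.962 g → 0.962 / 18.02 = 0.05339 mol H2O
Molar mass of BaBr2 = 297.13 g/mol → mol BaBr2 = 7.927 / 297.13 = 0.02668
n = 0.05339 / 0.02668 = 2.00 ≈ 2 → BaBr2·2H2O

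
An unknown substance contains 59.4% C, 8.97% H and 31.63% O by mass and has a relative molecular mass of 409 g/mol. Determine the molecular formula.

Assume 100 g: 59.4 g C, 8.97 g H, 31.63 g O.
C: 59.4 g ÷ 12.01 g/mol = 4.946 mol
H: 8.97 g ÷ 1.008 g/mol = 8.899 mol
O: 31.63 g ÷ 16.00 g/mol = 1.977 mol
Ratios (÷ 1.977): C 2.502, H 4.501, O 1.000
Scaling by 2: C 5.00, H 9.00, O 2.00 → C5H9O2
Empirical-formula mass = 101.12 g/mol
n = 409 / 101.12 = 4.04 ≈ 4
Molecular formula = (C5H9O2)×4 = C20H36O8

C20H36O8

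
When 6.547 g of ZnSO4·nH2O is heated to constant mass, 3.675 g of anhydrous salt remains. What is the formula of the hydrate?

Mass of water lost = 6.547 − 3.675 = 2.872 g → 2.872 / 18.02 = 0.1594 mol H2O
Molar mass of ZnSO4 = 161.45 g/mol → mol ZnSO4 = 3.675 / 161.45 = 0.02276
n = 0.1594 / 0.02276 = 7.00 ≈ 7 → ZnSO4·7H2O

ZnSO4·7H2O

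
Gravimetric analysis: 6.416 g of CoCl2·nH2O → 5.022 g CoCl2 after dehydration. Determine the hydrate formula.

Mass of water lost = 6.416 − 5.022 = 1.394 g → 1.394 / 18.02 = 0.07736 mol H2O
Molar mass of CoCl2 = 129.83 g/mol → mol CoCl2 = 5.022 / 129.83 = 0.03868
n = 0.07736 / 0.03868 = 2.00 ≈ 2 → CoCl2·2H2O

CoCl2·2H2O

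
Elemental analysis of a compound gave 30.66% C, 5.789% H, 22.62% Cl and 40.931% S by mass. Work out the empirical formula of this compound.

C4H9ClS2

Assume 100 g: 30.66 g C, 5.789 g H, 22.62 g Cl, 40.931 g S.
C: 30.66 g ÷ 12.01 g/mol = 2.553 mol
H: 5.789 g ÷ 1.008 g/mol = 5.743 mol
Cl: 22.62 g ÷ 35.45 g/mol = 0.6381 mol
S: 40.931 g ÷ 32.07 g/mol = 1.276 mol
Smallest is Cl at 0.6381 mol; normalising gives C 4.001, H 9.001, Cl 1.000, S 2.000
Ratio ≈ 4:9:1:2, so the empirical formula is C4H9ClS2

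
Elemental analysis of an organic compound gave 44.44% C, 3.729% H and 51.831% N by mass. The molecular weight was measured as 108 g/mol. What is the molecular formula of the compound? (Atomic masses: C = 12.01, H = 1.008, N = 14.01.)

Assume 100 g: 44.44 g C, 3.729 g H, 51.831 g N.
n(C) = 44.44/12.01 = 3.7, n(H) = 3.729/1.008 = 3.699, n(N) = 51.831/14.01 = 3.7
Ratios (÷ 3.699): C 1.000, H 1.000, N 1.000
→ CHN
Empirical-formula mass = 27.03 g/mol
n = 108 / 27.03 = 4.00 ≈ 4
Molecular formula = (CHN)×4 = C4H4N4

C4H4N4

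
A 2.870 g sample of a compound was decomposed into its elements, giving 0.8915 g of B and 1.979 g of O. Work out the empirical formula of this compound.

B2O3

B: 0.8915 g ÷ 10.81 g/mol = 0.08247 mol
O: 1.979 g ÷ 16.00 g/mol = 0.1237 mol
Smallest is B at 0.08247 mol; normalising gives B 1.000, O 1.500
Multiply by 2: B 2.00, O 3.00 → B2O3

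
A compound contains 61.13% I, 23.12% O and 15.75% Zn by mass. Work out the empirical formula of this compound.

I2O6Zn

Assume 100 g: 61.13 g I, 23.12 g O, 15.75 g Zn.
n(I) = 61.13/126.90 = 0.4817, n(O) = 23.12/16.00 = 1.445, n(Zn) = 15.75/65.38 = 0.2409
Divide by the smallest (0.2409 mol Zn): I 2.000, O 5.998, Zn 1.000
≈ 2:6:1 → I2O6Zn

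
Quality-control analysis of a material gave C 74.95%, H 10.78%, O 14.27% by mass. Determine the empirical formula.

C7H12O

Assume 100 g: 74.95 g C, 10.78 g H, 14.27 g O.
Moles — C: 74.95 / 12.01 = 6.241 mol; H: 10.78 / 1.008 = 10.69 mol; O: 14.27 / 16.00 = 0.8919 mol
Divide by the smallest (0.8919 mol O): C 6.997, H 11.991, O 1.000
→ C7H12O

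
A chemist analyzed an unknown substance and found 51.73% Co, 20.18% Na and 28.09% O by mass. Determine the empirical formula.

CoNaO2

Assume 100 g: 51.73 g Co, 20.18 g Na, 28.09 g O.
Moles — Co: 51.73 / 58.93 = 0.8778 mol; Na: 20.18 / 22.99 = 0.8778 mol; O: 28.09 / 16.00 = 1.756 mol
Smallest is Na at 0.8778 mol; normalising gives Co 1.000, Na 1.000, O 2.000
Ratio ≈ 1:1:2, so the empirical formula is CoNaO2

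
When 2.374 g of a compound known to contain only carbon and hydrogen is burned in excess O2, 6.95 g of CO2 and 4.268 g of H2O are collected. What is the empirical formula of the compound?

CH3

mol C = 6.95 / 44.01 = 0.1579; mass C = 0.1579 × 12.01 = 1.897 g
mol H = 2 × (4.268 / 18.02) = 0.4737; mass H = 0.4737 × 1.008 = 0.4775 g
Divide by the smallest (0.1579 mol C): C 1.000, H 3.000
≈ 1:3 → CH3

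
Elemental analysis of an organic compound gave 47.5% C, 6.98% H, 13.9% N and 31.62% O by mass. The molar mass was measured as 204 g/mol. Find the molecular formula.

Assume 100 g: 47.5 g C, 6.98 g H, 13.9 g N, 31.62 g O.
n(C) = 47.5/12.01 = 3.955, n(H) = 6.98/1.008 = 6.925, n(N) = 13.9/14.01 = 0.9921, n(O) = 31.62/16.00 = 1.976
Ratios (÷ 0.9921): C 3.986, H 6.979, N 1.000, O 1.992
≈ 4:7:1:2 → C4H7NO2
Empirical-formula mass = 101.11 g/mol
n = 204 / 101.11 = 2.02 ≈ 2
Molecular formula = (C4H7NO2)×2 = C8H14N2O4

C8H14N2O4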